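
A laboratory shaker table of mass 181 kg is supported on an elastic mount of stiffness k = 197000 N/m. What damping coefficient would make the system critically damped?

c_c = 2√(k·m) = 2√(197000 × 181) = 2 × 5971 = 11940 N·s/m.

11900 N·s/m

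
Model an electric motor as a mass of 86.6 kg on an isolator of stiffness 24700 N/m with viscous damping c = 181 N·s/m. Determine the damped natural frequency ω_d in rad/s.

16.9 rad/s

ω_n = √(k/m) = √(24700/86.6) = 16.89 rad/s.
Critical damping c_c = 2√(k·m) = 2√(24700 × 86.6) = 2925 N·s/m, so ζ = c/c_c = 181/2925 = 0.06188.
ω_d = ω_n√(1 − ζ²) = 16.89 × √(1 − 0.00383) = 16.86 rad/s.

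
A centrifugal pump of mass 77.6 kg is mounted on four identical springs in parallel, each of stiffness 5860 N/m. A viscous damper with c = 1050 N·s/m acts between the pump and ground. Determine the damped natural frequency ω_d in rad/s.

Parallel springs add: k_eq = 4 × 5860 = 23440 N/m.
ω_n = √(k_eq/m) = √(23440/77.6) = 17.38 rad/s.
Critical damping c_c = 2√(k_eq·m) = 2√(23440 × 77.6) = 2697 N·s/m, so ζ = c/c_c = 1050/2697 = 0.3893.
ω_d = ω_n√(1 − ζ²) = 17.38 × √(1 − 0.152) = 16.01 rad/s.

16.0 rad/s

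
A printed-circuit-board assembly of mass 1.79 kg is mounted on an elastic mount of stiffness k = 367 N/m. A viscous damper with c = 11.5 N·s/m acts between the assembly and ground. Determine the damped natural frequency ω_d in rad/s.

14.0 rad/s

ω_n = √(k/m) = √(367.0/1.79) = 14.32 rad/s.
Critical damping c_c = 2√(k·m) = 2√(367.0 × 1.79) = 51.26 N·s/m, so ζ = c/c_c = 11.5/51.26 = 0.2243.
ω_d = ω_n√(1 − ζ²) = 14.32 × √(1 − 0.0503) = 13.95 rad/s.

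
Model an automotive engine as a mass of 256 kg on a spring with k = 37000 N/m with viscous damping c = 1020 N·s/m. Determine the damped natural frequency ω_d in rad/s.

11.9 rad/s

ω_n = √(k/m) = √(37000/256) = 12.02 rad/s.
Critical damping c_c = 2√(k·m) = 2√(37000 × 256) = 6155 N·s/m, so ζ = c/c_c = 1020/6155 = 0.1657.
ω_d = ω_n√(1 − ζ²) = 12.02 × √(1 − 0.0275) = 11.86 rad/s.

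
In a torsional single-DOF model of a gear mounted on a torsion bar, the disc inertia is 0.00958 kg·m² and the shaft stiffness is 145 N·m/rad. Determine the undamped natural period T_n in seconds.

0.0511 s

ω_n = √(k_t/J) = √(145/0.00958) = √15140 = 123.0 rad/s.
T_n = 2π/ω_n = 6.283/123.0 = 0.05107 s.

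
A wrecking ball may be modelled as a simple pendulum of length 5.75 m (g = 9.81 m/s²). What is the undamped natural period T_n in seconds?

For a simple pendulum ω_n = √(g/L) = √(9.81/5.75) = √1.706 = 1.306 rad/s.
T_n = 2π/ω_n = 6.283/1.306 = 4.810 s.

4.81 s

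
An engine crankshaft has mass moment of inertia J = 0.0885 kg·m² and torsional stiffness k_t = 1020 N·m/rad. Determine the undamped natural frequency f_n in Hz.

ω_n = √(k_t/J) = √(1020/0.0885) = √11530 = 107.4 rad/s.
f_n = ω_n/(2π) = 107.4/6.283 = 17.09 Hz.

17.1 Hz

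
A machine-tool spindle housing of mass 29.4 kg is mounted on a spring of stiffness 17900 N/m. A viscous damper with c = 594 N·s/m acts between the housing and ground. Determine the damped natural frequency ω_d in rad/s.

22.5 rad/s

ω_n = √(k/m) = √(17900/29.4) = 24.67 rad/s.
Critical damping c_c = 2√(k·m) = 2√(17900 × 29.4) = 1451 N·s/m, so ζ = c/c_c = 594/1451 = 0.4094.
ω_d = ω_n√(1 − ζ²) = 24.67 × √(1 − 0.168) = 22.51 rad/s.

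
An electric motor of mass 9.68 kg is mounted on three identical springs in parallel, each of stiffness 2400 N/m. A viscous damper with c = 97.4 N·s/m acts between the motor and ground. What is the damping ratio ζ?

0.184

Parallel springs add: k_eq = 3 × 2400 = 7200 N/m.
ω_n = √(k_eq/m) = √(7200/9.68) = 27.27 rad/s.
Critical damping c_c = 2√(k_eq·m) = 2√(7200 × 9.68) = 528.0 N·s/m, so ζ = c/c_c = 97.4/528.0 = 0.1845.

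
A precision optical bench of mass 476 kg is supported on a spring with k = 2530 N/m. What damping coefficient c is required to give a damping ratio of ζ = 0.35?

c_c = 2√(k·m) = 2√(2530 × 476) = 2195 N·s/m.
c = ζ·c_c = 0.35 × 2195 = 768.2 N·s/m.

768 N·s/m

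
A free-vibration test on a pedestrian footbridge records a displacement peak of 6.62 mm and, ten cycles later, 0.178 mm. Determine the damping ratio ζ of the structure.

0.0575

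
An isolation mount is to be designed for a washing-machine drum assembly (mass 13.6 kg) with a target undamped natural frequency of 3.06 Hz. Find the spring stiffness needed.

ω_n = 2πf_n = 2π × 3.06 = 19.23 rad/s.
k = m·ω_n² = 13.6 × 19.23² = 13.6 × 369.7 = 5027 N/m.

5030 N/m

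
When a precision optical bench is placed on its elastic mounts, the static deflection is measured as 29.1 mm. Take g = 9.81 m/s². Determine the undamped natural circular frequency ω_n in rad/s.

18.4 rad/s

ω_n = √(g/δ_st) = √(9.81/0.0291) = √337.1 = 18.36 rad/s.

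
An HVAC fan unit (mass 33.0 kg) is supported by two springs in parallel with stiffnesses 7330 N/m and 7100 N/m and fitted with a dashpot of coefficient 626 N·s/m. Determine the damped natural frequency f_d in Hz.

2.97 Hz

Parallel springs add: k_eq = 7330 + 7100 = 14430 N/m.
ω_n = √(k_eq/m) = √(14430/33.0) = 20.91 rad/s.
Critical damping c_c = 2√(k_eq·m) = 2√(14430 × 33.0) = 1380 N·s/m, so ζ = c/c_c = 626/1380 = 0.4536.
ω_d = ω_n√(1 − ζ²) = 20.91 × √(1 − 0.206) = 18.64 rad/s.
f_d = ω_d/(2π) = 2.966 Hz.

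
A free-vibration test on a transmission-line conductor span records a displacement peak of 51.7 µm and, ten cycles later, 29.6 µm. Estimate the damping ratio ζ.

Logarithmic decrement δ = (1/n)·ln(x₀/x_n) = (1/10)·ln(51.7/29.6) = (1/10)·ln(1.747) = 0.05577.
ζ = δ/√(4π² + δ²) = 0.05577/√(39.48 + 0.00311) = 0.05577/6.283 = 0.008875.

0.00888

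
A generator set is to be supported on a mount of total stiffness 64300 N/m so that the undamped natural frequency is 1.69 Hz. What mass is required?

ω_n = 2πf_n = 2π × 1.69 = 10.62 rad/s.
m = k/ω_n² = 64300/10.62² = 64300/112.8 = 570.3 kg.

570 kg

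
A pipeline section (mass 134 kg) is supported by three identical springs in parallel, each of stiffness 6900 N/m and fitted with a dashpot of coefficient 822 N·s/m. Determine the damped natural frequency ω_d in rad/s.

12.0 rad/s

Parallel springs add: k_eq = 3 × 6900 = 20700 N/m.
ω_n = √(k_eq/m) = √(20700/134) = 12.43 rad/s.
Critical damping c_c = 2√(k_eq·m) = 2√(20700 × 134) = 3331 N·s/m, so ζ = c/c_c = 822/3331 = 0.2468.
ω_d = ω_n√(1 − ζ²) = 12.43 × √(1 − 0.0609) = 12.04 rad/s.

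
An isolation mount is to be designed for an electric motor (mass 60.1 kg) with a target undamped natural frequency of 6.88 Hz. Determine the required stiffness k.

112000 N/m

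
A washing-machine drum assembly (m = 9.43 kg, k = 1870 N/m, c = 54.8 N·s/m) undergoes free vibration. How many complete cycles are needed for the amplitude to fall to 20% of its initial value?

ζ = c/(2√(km)) = 54.8/(2√(1870 × 9.43)) = 54.8/265.6 = 0.2063.
Logarithmic decrement δ = 2πζ/√(1 − ζ²) = 2π × 0.2063/√(1 − 0.0426) = 1.325.
x_n/x₀ = e^(−nδ) ≤ 0.2; take ln: n ≥ ln(1/0.2)/δ = 1.609/1.325 = 1.215.
So 2 complete cycles are required.

2 cycles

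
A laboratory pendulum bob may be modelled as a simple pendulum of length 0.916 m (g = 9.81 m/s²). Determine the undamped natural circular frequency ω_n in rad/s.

3.27 rad/s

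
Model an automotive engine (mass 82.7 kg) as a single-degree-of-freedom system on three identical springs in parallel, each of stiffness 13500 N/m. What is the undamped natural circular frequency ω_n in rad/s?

22.1 rad/s

Parallel springs add: k_eq = 3 × 13500 = 40500 N/m.
ω_n = √(k_eq/m) = √(40500/82.7) = √489.7 = 22.13 rad/s.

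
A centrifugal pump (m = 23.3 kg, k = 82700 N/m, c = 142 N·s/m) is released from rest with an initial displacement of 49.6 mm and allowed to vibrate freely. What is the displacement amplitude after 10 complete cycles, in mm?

1.99 mm

ζ = c/(2√(km)) = 142/(2√(82700 × 23.3)) = 142/2776 = 0.05115.
Logarithmic decrement δ = 2πζ/√(1 − ζ²) = 2π × 0.05115/√(1 − 0.00262) = 0.3218.
After n cycles, x_n/x₀ = e^(−nδ), so x_10 = 49.6 × e^(−10 × 0.3218) = 49.6 × 0.04004 = 1.986 mm.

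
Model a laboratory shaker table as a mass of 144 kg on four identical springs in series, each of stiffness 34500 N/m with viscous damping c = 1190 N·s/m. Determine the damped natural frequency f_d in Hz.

1.04 Hz

Series springs: 1/k_eq = 4/34500, so k_eq = 34500/4 = 8625 N/m.
ω_n = √(k_eq/m) = √(8625/144) = 7.739 rad/s.
Critical damping c_c = 2√(k_eq·m) = 2√(8625 × 144) = 2229 N·s/m, so ζ = c/c_c = 1190/2229 = 0.5339.
ω_d = ω_n√(1 − ζ²) = 7.739 × √(1 − 0.285) = 6.544 rad/s.
f_d = ω_d/(2π) = 1.041 Hz.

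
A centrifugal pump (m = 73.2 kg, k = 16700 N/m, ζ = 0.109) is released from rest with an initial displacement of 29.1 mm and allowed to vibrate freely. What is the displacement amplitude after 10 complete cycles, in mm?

0.0296 mm

Logarithmic decrement δ = 2πζ/√(1 − ζ²) = 2π × 0.1090/√(1 − 0.0119) = 0.6890.
After n cycles, x_n/x₀ = e^(−nδ), so x_10 = 29.1 × e^(−10 × 0.6890) = 29.1 × 0.001018 = 0.02963 mm.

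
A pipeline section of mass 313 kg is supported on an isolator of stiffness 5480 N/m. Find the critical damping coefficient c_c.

2620 N·s/m

c_c = 2√(k·m) = 2√(5480 × 313) = 2 × 1310 = 2619 N·s/m.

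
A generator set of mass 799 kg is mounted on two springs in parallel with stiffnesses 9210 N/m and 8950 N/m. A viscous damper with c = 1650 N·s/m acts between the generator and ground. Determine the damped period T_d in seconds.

1.35 s

Parallel springs add: k_eq = 9210 + 8950 = 18160 N/m.
ω_n = √(k_eq/m) = √(18160/799) = 4.767 rad/s.
Critical damping c_c = 2√(k_eq·m) = 2√(18160 × 799) = 7618 N·s/m, so ζ = c/c_c = 1650/7618 = 0.2166.
ω_d = ω_n√(1 − ζ²) = 4.767 × √(1 − 0.0469) = 4.654 rad/s.
T_d = 2π/ω_d = 1.350 s.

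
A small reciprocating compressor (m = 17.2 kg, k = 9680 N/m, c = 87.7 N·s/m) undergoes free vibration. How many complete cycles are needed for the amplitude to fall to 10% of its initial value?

ζ = c/(2√(km)) = 87.7/(2√(9680 × 17.2)) = 87.7/816.1 = 0.1075.
Logarithmic decrement δ = 2πζ/√(1 − ζ²) = 2π × 0.1075/√(1 − 0.0115) = 0.6792.
x_n/x₀ = e^(−nδ) ≤ 0.1; take ln: n ≥ ln(1/0.1)/δ = 2.303/0.6792 = 3.390.
So 4 complete cycles are required.

4 cycles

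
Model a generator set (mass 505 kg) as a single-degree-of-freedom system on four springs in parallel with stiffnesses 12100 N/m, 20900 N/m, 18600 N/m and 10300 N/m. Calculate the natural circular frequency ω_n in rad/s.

11.1 rad/s

Parallel springs add: k_eq = 12100 + 20900 + 18600 + 10300 = 61900 N/m.
ω_n = √(k_eq/m) = √(61900/505) = √122.6 = 11.07 rad/s.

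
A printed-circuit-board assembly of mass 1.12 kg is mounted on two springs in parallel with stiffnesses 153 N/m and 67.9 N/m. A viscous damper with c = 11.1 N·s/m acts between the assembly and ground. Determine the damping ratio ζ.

Parallel springs add: k_eq = 153 + 67.9 = 220.9 N/m.
ω_n = √(k_eq/m) = √(220.9/1.12) = 14.04 rad/s.
Critical damping c_c = 2√(k_eq·m) = 2√(220.9 × 1.12) = 31.46 N·s/m, so ζ = c/c_c = 11.1/31.46 = 0.3528.

0.353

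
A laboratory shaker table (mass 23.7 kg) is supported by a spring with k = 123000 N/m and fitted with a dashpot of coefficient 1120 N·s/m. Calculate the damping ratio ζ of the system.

0.328

ω_n = √(k/m) = √(123000/23.7) = 72.04 rad/s.
Critical damping c_c = 2√(k·m) = 2√(123000 × 23.7) = 3415 N·s/m, so ζ = c/c_c = 1120/3415 = 0.3280.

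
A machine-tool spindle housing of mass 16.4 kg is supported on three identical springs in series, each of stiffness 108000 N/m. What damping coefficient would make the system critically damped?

Series springs: 1/k_eq = 3/108000, so k_eq = 108000/3 = 36000 N/m.
c_c = 2√(k_eq·m) = 2√(36000 × 16.4) = 2 × 768.4 = 1537 N·s/m.

1540 N·s/m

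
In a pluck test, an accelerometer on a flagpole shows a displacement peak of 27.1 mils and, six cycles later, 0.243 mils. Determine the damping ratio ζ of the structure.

Logarithmic decrement δ = (1/n)·ln(x₀/x_n) = (1/6)·ln(27.1/0.243) = (1/6)·ln(111.5) = 0.7857.
ζ = δ/√(4π² + δ²) = 0.7857/√(39.48 + 0.617) = 0.7857/6.332 = 0.1241.

0.124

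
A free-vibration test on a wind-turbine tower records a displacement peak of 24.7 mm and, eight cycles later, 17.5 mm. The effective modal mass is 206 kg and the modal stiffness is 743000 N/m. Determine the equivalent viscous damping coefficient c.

Logarithmic decrement δ = (1/n)·ln(x₀/x_n) = (1/8)·ln(24.7/17.5) = (1/8)·ln(1.411) = 0.04308.
ζ = δ/√(4π² + δ²) = 0.04308/√(39.48 + 0.00186) = 0.04308/6.283 = 0.006855.
c = ζ · 2√(km) = 0.006855 × 2√(743000 × 206) = 0.006855 × 24740 = 169.6 N·s/m.

170 N·s/m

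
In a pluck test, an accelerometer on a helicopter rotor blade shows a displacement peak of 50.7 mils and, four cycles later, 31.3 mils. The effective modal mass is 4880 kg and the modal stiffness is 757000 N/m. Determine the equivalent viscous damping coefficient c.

Logarithmic decrement δ = (1/n)·ln(x₀/x_n) = (1/4)·ln(50.7/31.3) = (1/4)·ln(1.620) = 0.1206.
ζ = δ/√(4π² + δ²) = 0.1206/√(39.48 + 0.0145) = 0.1206/6.284 = 0.01919.
c = ζ · 2√(km) = 0.01919 × 2√(757000 × 4880) = 0.01919 × 121600 = 2332 N·s/m.

2330 N·s/m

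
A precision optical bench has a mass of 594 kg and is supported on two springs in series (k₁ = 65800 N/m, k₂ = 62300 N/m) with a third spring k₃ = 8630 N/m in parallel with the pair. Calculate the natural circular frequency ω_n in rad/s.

Series pair: k_s = k₁k₂/(k₁+k₂) = (65800)(62300)/(65800 + 62300) = 32000 N/m. In parallel with k₃: k_eq = 32000 + 8630 = 40630 N/m.
ω_n = √(k_eq/m) = √(40630/594) = √68.40 = 8.271 rad/s.

8.27 rad/s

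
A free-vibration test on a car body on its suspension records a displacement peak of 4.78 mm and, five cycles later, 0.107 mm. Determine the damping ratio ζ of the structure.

0.120

Logarithmic decrement δ = (1/n)·ln(x₀/x_n) = (1/5)·ln(4.78/0.107) = (1/5)·ln(44.67) = 0.7599.
ζ = δ/√(4π² + δ²) = 0.7599/√(39.48 + 0.577) = 0.7599/6.329 = 0.1201.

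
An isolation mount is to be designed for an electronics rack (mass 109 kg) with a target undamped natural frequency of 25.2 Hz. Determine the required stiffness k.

2730000 N/m

ω_n = 2πf_n = 2π × 25.2 = 158.3 rad/s.
k = m·ω_n² = 109 × 158.3² = 109 × 25070 = 2733000 N/m.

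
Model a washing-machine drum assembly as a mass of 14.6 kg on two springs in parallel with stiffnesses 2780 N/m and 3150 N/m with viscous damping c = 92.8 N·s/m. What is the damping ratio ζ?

Parallel springs add: k_eq = 2780 + 3150 = 5930 N/m.
ω_n = √(k_eq/m) = √(5930/14.6) = 20.15 rad/s.
Critical damping c_c = 2√(k_eq·m) = 2√(5930 × 14.6) = 588.5 N·s/m, so ζ = c/c_c = 92.8/588.5 = 0.1577.

0.158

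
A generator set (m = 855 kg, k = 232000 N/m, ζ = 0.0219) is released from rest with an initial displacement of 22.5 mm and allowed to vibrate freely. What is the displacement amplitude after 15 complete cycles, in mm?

Logarithmic decrement δ = 2πζ/√(1 − ζ²) = 2π × 0.02190/√(1 − 0.000480) = 0.1376.
After n cycles, x_n/x₀ = e^(−nδ), so x_15 = 22.5 × e^(−15 × 0.1376) = 22.5 × 0.1269 = 2.855 mm.

2.85 mm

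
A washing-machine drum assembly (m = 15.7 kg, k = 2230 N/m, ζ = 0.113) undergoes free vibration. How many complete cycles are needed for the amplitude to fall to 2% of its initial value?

Logarithmic decrement δ = 2πζ/√(1 − ζ²) = 2π × 0.1130/√(1 − 0.0128) = 0.7146.
x_n/x₀ = e^(−nδ) ≤ 0.02; take ln: n ≥ ln(1/0.02)/δ = 3.912/0.7146 = 5.475.
So 6 complete cycles are required.

6 cycles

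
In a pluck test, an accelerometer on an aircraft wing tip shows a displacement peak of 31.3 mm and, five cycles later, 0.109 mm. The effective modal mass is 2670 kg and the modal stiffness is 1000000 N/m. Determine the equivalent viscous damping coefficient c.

18300 N·s/m

Logarithmic decrement δ = (1/n)·ln(x₀/x_n) = (1/5)·ln(31.3/0.109) = (1/5)·ln(287.2) = 1.132.
ζ = δ/√(4π² + δ²) = 1.132/√(39.48 + 1.28) = 1.132/6.384 = 0.1773.
c = ζ · 2√(km) = 0.1773 × 2√(1000000 × 2670) = 0.1773 × 103300 = 18320 N·s/m.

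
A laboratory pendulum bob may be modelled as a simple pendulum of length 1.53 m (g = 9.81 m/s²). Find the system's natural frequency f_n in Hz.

0.403 Hz

For a simple pendulum ω_n = √(g/L) = √(9.81/1.53) = √6.412 = 2.532 rad/s.
f_n = ω_n/(2π) = 2.532/6.283 = 0.4030 Hz.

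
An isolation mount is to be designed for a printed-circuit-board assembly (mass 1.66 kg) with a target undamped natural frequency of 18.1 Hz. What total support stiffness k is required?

21500 N/m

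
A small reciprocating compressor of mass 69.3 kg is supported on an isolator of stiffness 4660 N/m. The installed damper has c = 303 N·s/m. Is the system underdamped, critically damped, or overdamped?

underdamped

c_c = 2√(k·m) = 1137 N·s/m; ζ = c/c_c = 303/1137 = 0.267.
Since ζ < 1 the system is underdamped.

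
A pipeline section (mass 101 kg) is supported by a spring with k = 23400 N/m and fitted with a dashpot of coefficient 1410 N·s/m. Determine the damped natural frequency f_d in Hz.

2.15 Hz

ω_n = √(k/m) = √(23400/101) = 15.22 rad/s.
Critical damping c_c = 2√(k·m) = 2√(23400 × 101) = 3075 N·s/m, so ζ = c/c_c = 1410/3075 = 0.4586.
ω_d = ω_n√(1 − ζ²) = 15.22 × √(1 − 0.210) = 13.53 rad/s.
f_d = ω_d/(2π) = 2.153 Hz.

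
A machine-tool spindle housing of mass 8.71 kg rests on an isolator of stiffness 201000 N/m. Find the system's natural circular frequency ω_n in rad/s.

152 rad/s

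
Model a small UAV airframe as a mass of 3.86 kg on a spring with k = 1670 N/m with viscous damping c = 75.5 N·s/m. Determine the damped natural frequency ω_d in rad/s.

18.4 rad/s

ω_n = √(k/m) = √(1670/3.86) = 20.80 rad/s.
Critical damping c_c = 2√(k·m) = 2√(1670 × 3.86) = 160.6 N·s/m, so ζ = c/c_c = 75.5/160.6 = 0.4702.
ω_d = ω_n√(1 − ζ²) = 20.80 × √(1 − 0.221) = 18.36 rad/s.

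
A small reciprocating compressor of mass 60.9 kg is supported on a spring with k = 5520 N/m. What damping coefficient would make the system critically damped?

c_c = 2√(k·m) = 2√(5520 × 60.9) = 2 × 579.8 = 1160 N·s/m.

1160 N·s/m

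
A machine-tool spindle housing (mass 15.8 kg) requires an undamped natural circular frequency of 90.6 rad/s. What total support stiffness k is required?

130000 N/m

k = m·ω_n² = 15.8 × 90.60² = 15.8 × 8208 = 129700 N/m.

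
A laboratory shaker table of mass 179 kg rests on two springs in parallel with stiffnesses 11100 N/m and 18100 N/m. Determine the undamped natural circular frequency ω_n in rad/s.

Parallel springs add: k_eq = 11100 + 18100 = 29200 N/m.
ω_n = √(k_eq/m) = √(29200/179) = √163.1 = 12.77 rad/s.

12.8 rad/s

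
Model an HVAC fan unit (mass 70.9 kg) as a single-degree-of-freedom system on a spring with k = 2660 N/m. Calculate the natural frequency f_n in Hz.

ω_n = √(k/m) = √(2660/70.9) = √37.52 = 6.125 rad/s.
f_n = ω_n/(2π) = 6.125/6.283 = 0.9749 Hz.

0.975 Hz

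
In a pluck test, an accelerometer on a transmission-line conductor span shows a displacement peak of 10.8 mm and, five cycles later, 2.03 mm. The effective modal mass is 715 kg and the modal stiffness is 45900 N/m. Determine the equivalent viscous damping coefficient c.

609 N·s/m

Logarithmic decrement δ = (1/n)·ln(x₀/x_n) = (1/5)·ln(10.8/2.03) = (1/5)·ln(5.320) = 0.3343.
ζ = δ/√(4π² + δ²) = 0.3343/√(39.48 + 0.112) = 0.3343/6.292 = 0.05313.
c = ζ · 2√(km) = 0.05313 × 2√(45900 × 715) = 0.05313 × 11460 = 608.7 N·s/m.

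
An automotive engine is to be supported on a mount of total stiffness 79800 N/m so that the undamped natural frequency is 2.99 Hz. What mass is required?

226 kg

ω_n = 2πf_n = 2π × 2.99 = 18.79 rad/s.
m = k/ω_n² = 79800/18.79² = 79800/352.9 = 226.1 kg.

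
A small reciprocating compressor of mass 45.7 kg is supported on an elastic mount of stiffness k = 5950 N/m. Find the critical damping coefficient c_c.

1040 N·s/m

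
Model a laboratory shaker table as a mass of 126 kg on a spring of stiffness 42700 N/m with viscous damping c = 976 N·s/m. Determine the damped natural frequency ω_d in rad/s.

18.0 rad/s

ω_n = √(k/m) = √(42700/126) = 18.41 rad/s.
Critical damping c_c = 2√(k·m) = 2√(42700 × 126) = 4639 N·s/m, so ζ = c/c_c = 976/4639 = 0.2104.
ω_d = ω_n√(1 − ζ²) = 18.41 × √(1 − 0.0443) = 18.00 rad/s.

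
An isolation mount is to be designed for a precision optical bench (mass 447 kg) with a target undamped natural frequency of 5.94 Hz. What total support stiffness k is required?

ω_n = 2πf_n = 2π × 5.94 = 37.32 rad/s.
k = m·ω_n² = 447 × 37.32² = 447 × 1393 = 622600 N/m.

623000 N/m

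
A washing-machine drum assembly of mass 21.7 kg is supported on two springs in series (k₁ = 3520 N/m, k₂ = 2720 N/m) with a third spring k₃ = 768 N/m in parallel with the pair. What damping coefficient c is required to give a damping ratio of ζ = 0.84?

376 N·s/m

Series pair: k_s = k₁k₂/(k₁+k₂) = (3520)(2720)/(3520 + 2720) = 1534 N/m. In parallel with k₃: k_eq = 1534 + 768 = 2302 N/m.
c_c = 2√(k_eq·m) = 2√(2302 × 21.7) = 447.0 N·s/m.
c = ζ·c_c = 0.84 × 447.0 = 375.5 N·s/m.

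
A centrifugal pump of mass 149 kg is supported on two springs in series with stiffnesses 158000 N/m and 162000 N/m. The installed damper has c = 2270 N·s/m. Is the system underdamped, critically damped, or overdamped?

underdamped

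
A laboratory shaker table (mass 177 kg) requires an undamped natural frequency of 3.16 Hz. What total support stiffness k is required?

69800 N/m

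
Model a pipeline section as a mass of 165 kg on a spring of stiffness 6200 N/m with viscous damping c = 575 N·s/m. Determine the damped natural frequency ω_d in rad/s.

ω_n = √(k/m) = √(6200/165) = 6.130 rad/s.
Critical damping c_c = 2√(k·m) = 2√(6200 × 165) = 2023 N·s/m, so ζ = c/c_c = 575/2023 = 0.2842.
ω_d = ω_n√(1 − ζ²) = 6.130 × √(1 − 0.0808) = 5.877 rad/s.

5.88 rad/s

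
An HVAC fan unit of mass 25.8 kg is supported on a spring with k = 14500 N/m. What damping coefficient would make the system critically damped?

1220 N·s/m

c_c = 2√(k·m) = 2√(14500 × 25.8) = 2 × 611.6 = 1223 N·s/m.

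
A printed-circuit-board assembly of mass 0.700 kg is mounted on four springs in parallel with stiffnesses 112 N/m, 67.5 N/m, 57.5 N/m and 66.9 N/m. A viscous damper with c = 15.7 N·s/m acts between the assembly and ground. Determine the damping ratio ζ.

0.538

Parallel springs add: k_eq = 112 + 67.5 + 57.5 + 66.9 = 303.9 N/m.
ω_n = √(k_eq/m) = √(303.9/0.700) = 20.84 rad/s.
Critical damping c_c = 2√(k_eq·m) = 2√(303.9 × 0.700) = 29.17 N·s/m, so ζ = c/c_c = 15.7/29.17 = 0.5382.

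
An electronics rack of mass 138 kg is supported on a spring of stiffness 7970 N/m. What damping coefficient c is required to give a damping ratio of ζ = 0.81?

1700 N·s/m

c_c = 2√(k·m) = 2√(7970 × 138) = 2097 N·s/m.
c = ζ·c_c = 0.81 × 2097 = 1699 N·s/m.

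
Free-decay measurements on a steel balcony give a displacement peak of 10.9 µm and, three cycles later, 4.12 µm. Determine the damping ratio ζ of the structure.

0.0515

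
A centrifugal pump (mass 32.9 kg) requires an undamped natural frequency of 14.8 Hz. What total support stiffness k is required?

284000 N/m

ω_n = 2πf_n = 2π × 14.8 = 92.99 rad/s.
k = m·ω_n² = 32.9 × 92.99² = 32.9 × 8647 = 284500 N/m.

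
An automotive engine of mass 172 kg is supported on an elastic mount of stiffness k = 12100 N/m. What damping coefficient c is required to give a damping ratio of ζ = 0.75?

c_c = 2√(k·m) = 2√(12100 × 172) = 2885 N·s/m.
c = ζ·c_c = 0.75 × 2885 = 2164 N·s/m.

2160 N·s/m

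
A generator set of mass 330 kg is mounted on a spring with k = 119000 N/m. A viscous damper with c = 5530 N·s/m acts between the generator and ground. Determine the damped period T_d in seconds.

0.369 s

ω_n = √(k/m) = √(119000/330) = 18.99 rad/s.
Critical damping c_c = 2√(k·m) = 2√(119000 × 330) = 12530 N·s/m, so ζ = c/c_c = 5530/12530 = 0.4412.
ω_d = ω_n√(1 − ζ²) = 18.99 × √(1 − 0.195) = 17.04 rad/s.
T_d = 2π/ω_d = 0.3687 s.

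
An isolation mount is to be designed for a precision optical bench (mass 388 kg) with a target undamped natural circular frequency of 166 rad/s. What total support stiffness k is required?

10700000 N/m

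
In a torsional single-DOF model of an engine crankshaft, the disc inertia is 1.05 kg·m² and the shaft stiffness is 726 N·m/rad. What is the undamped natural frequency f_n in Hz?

ω_n = √(k_t/J) = √(726/1.05) = √691.4 = 26.30 rad/s.
f_n = ω_n/(2π) = 26.30/6.283 = 4.185 Hz.

4.18 Hz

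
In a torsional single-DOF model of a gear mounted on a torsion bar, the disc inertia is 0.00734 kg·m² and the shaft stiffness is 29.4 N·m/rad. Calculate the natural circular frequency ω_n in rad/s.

ω_n = √(k_t/J) = √(29.4/0.00734) = √4005 = 63.29 rad/s.

63.3 rad/s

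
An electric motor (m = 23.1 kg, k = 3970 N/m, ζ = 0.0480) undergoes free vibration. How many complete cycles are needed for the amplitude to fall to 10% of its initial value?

Logarithmic decrement δ = 2πζ/√(1 − ζ²) = 2π × 0.04800/√(1 − 0.00230) = 0.3019.
x_n/x₀ = e^(−nδ) ≤ 0.1; take ln: n ≥ ln(1/0.1)/δ = 2.303/0.3019 = 7.626.
So 8 complete cycles are required.

8 cycles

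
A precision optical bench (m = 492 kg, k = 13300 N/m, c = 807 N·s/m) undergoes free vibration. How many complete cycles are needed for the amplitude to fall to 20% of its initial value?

ζ = c/(2√(km)) = 807/(2√(13300 × 492)) = 807/5116 = 0.1577.
Logarithmic decrement δ = 2πζ/√(1 − ζ²) = 2π × 0.1577/√(1 − 0.0249) = 1.004.
x_n/x₀ = e^(−nδ) ≤ 0.2; take ln: n ≥ ln(1/0.2)/δ = 1.609/1.004 = 1.604.
So 2 complete cycles are required.

2 cycles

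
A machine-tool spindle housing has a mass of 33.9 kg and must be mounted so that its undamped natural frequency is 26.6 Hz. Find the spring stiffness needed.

947000 N/m

ω_n = 2πf_n = 2π × 26.6 = 167.1 rad/s.
k = m·ω_n² = 33.9 × 167.1² = 33.9 × 27930 = 946900 N/m.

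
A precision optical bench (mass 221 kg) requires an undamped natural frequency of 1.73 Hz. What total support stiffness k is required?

26100 N/m

ω_n = 2πf_n = 2π × 1.73 = 10.87 rad/s.
k = m·ω_n² = 221 × 10.87² = 221 × 118.2 = 26110 N/m.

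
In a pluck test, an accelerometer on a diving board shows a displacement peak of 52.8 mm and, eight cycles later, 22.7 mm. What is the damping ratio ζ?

0.0168

Logarithmic decrement δ = (1/n)·ln(x₀/x_n) = (1/8)·ln(52.8/22.7) = (1/8)·ln(2.326) = 0.1055.
ζ = δ/√(4π² + δ²) = 0.1055/√(39.48 + 0.0111) = 0.1055/6.284 = 0.01679.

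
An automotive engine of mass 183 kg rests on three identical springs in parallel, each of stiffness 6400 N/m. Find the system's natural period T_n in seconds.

Parallel springs add: k_eq = 3 × 6400 = 19200 N/m.
ω_n = √(k_eq/m) = √(19200/183) = √104.9 = 10.24 rad/s.
T_n = 2π/ω_n = 6.283/10.24 = 0.6134 s.

0.613 s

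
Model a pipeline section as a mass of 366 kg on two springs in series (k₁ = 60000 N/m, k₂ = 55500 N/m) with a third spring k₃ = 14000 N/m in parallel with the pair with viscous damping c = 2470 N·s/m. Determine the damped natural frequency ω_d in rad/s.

10.3 rad/s

Series pair: k_s = k₁k₂/(k₁+k₂) = (60000)(55500)/(60000 + 55500) = 28830 N/m. In parallel with k₃: k_eq = 28830 + 14000 = 42830 N/m.
ω_n = √(k_eq/m) = √(42830/366) = 10.82 rad/s.
Critical damping c_c = 2√(k_eq·m) = 2√(42830 × 366) = 7919 N·s/m, so ζ = c/c_c = 2470/7919 = 0.3119.
ω_d = ω_n√(1 − ζ²) = 10.82 × √(1 − 0.0973) = 10.28 rad/s.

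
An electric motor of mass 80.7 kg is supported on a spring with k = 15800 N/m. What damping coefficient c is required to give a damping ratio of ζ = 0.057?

129 N·s/m

c_c = 2√(k·m) = 2√(15800 × 80.7) = 2258 N·s/m.
c = ζ·c_c = 0.057 × 2258 = 128.7 N·s/m.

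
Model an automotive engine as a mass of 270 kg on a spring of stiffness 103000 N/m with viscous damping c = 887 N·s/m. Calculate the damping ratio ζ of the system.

0.0841

ω_n = √(k/m) = √(103000/270) = 19.53 rad/s.
Critical damping c_c = 2√(k·m) = 2√(103000 × 270) = 10550 N·s/m, so ζ = c/c_c = 887/10550 = 0.08410.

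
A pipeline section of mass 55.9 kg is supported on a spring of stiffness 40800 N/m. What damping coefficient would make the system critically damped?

c_c = 2√(k·m) = 2√(40800 × 55.9) = 2 × 1510 = 3020 N·s/m.

3020 N·s/m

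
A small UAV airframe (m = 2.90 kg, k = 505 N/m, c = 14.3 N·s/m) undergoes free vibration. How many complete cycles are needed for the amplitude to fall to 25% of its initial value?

ζ = c/(2√(km)) = 14.3/(2√(505 × 2.90)) = 14.3/76.54 = 0.1868.
Logarithmic decrement δ = 2πζ/√(1 − ζ²) = 2π × 0.1868/√(1 − 0.0349) = 1.195.
x_n/x₀ = e^(−nδ) ≤ 0.25; take ln: n ≥ ln(1/0.25)/δ = 1.386/1.195 = 1.160.
So 2 complete cycles are required.

2 cycles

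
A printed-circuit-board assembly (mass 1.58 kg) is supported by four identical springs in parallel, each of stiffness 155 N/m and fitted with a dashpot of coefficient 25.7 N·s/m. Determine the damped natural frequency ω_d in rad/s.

Parallel springs add: k_eq = 4 × 155 = 620.0 N/m.
ω_n = √(k_eq/m) = √(620.0/1.58) = 19.81 rad/s.
Critical damping c_c = 2√(k_eq·m) = 2√(620.0 × 1.58) = 62.60 N·s/m, so ζ = c/c_c = 25.7/62.60 = 0.4106.
ω_d = ω_n√(1 − ζ²) = 19.81 × √(1 − 0.169) = 18.06 rad/s.

18.1 rad/s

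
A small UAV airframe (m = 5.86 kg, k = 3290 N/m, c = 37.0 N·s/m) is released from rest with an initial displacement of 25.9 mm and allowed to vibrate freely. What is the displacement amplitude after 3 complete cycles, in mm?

ζ = c/(2√(km)) = 37.0/(2√(3290 × 5.86)) = 37.0/277.7 = 0.1332.
Logarithmic decrement δ = 2πζ/√(1 − ζ²) = 2π × 0.1332/√(1 − 0.0178) = 0.8447.
After n cycles, x_n/x₀ = e^(−nδ), so x_3 = 25.9 × e^(−3 × 0.8447) = 25.9 × 0.07934 = 2.055 mm.

2.05 mm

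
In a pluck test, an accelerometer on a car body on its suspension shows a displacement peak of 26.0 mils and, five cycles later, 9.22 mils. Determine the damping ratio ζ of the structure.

Logarithmic decrement δ = (1/n)·ln(x₀/x_n) = (1/5)·ln(26.0/9.22) = (1/5)·ln(2.820) = 0.2073.
ζ = δ/√(4π² + δ²) = 0.2073/√(39.48 + 0.0430) = 0.2073/6.287 = 0.03298.

0.0330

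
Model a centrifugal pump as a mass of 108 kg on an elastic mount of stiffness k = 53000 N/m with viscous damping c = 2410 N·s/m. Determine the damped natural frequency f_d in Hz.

ω_n = √(k/m) = √(53000/108) = 22.15 rad/s.
Critical damping c_c = 2√(k·m) = 2√(53000 × 108) = 4785 N·s/m, so ζ = c/c_c = 2410/4785 = 0.5037.
ω_d = ω_n√(1 − ζ²) = 22.15 × √(1 − 0.254) = 19.14 rad/s.
f_d = ω_d/(2π) = 3.046 Hz.

3.05 Hz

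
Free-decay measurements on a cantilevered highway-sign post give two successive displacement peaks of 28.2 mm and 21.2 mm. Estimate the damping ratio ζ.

Logarithmic decrement δ = (1/n)·ln(x₀/x_n) = (1/1)·ln(28.2/21.2) = (1/1)·ln(1.330) = 0.2853.
ζ = δ/√(4π² + δ²) = 0.2853/√(39.48 + 0.0814) = 0.2853/6.290 = 0.04536.

0.0454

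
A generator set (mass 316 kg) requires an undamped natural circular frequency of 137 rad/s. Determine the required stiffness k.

k = m·ω_n² = 316 × 137.0² = 316 × 18770 = 5931000 N/m.

5930000 N/m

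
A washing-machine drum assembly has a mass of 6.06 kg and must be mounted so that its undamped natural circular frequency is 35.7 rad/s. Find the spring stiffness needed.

7720 N/m

k = m·ω_n² = 6.06 × 35.70² = 6.06 × 1274 = 7723 N/m.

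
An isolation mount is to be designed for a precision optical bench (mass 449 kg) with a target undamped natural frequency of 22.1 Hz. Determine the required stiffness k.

ω_n = 2πf_n = 2π × 22.1 = 138.9 rad/s.
k = m·ω_n² = 449 × 138.9² = 449 × 19280 = 8657000 N/m.

8660000 N/m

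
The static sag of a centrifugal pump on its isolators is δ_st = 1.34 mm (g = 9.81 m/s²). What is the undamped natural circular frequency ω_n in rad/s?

85.6 rad/s

ω_n = √(g/δ_st) = √(9.81/0.00134) = √7321 = 85.56 rad/s.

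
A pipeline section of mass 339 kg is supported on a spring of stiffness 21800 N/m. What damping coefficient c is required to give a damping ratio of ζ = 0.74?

c_c = 2√(k·m) = 2√(21800 × 339) = 5437 N·s/m.
c = ζ·c_c = 0.74 × 5437 = 4023 N·s/m.

4020 N·s/m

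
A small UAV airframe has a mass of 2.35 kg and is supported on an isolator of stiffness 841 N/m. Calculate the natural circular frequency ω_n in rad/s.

ω_n = √(k/m) = √(841.0/2.35) = √357.9 = 18.92 rad/s.

18.9 rad/s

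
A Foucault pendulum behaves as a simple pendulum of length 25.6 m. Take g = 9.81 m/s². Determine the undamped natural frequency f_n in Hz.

0.0985 Hz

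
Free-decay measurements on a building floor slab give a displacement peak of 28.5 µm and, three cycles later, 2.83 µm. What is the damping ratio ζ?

Logarithmic decrement δ = (1/n)·ln(x₀/x_n) = (1/3)·ln(28.5/2.83) = (1/3)·ln(10.07) = 0.7699.
ζ = δ/√(4π² + δ²) = 0.7699/√(39.48 + 0.593) = 0.7699/6.330 = 0.1216.

0.122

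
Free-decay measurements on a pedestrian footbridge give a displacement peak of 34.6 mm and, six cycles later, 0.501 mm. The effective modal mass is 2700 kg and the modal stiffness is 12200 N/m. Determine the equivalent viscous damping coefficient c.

1280 N·s/m

Logarithmic decrement δ = (1/n)·ln(x₀/x_n) = (1/6)·ln(34.6/0.501) = (1/6)·ln(69.06) = 0.7058.
ζ = δ/√(4π² + δ²) = 0.7058/√(39.48 + 0.498) = 0.7058/6.323 = 0.1116.
c = ζ · 2√(km) = 0.1116 × 2√(12200 × 2700) = 0.1116 × 11480 = 1281 N·s/m.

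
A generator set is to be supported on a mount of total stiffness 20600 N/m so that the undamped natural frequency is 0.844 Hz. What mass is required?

733 kg

ω_n = 2πf_n = 2π × 0.844 = 5.303 rad/s.
m = k/ω_n² = 20600/5.303² = 20600/28.12 = 732.5 kg.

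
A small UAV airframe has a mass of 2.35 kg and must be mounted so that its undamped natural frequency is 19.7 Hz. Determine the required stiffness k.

ω_n = 2πf_n = 2π × 19.7 = 123.8 rad/s.
k = m·ω_n² = 2.35 × 123.8² = 2.35 × 15320 = 36000 N/m.

36000 N/m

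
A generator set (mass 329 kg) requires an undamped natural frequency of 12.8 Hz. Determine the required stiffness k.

2130000 N/m

ω_n = 2πf_n = 2π × 12.8 = 80.42 rad/s.
k = m·ω_n² = 329 × 80.42² = 329 × 6468 = 2128000 N/m.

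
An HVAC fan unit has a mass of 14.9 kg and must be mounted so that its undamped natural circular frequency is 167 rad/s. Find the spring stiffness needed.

416000 N/m

k = m·ω_n² = 14.9 × 167.0² = 14.9 × 27890 = 415500 N/m.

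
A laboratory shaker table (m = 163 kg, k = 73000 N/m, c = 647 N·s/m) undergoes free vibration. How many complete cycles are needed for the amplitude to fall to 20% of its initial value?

ζ = c/(2√(km)) = 647/(2√(73000 × 163)) = 647/6899 = 0.09378.
Logarithmic decrement δ = 2πζ/√(1 − ζ²) = 2π × 0.09378/√(1 − 0.00880) = 0.5919.
x_n/x₀ = e^(−nδ) ≤ 0.2; take ln: n ≥ ln(1/0.2)/δ = 1.609/0.5919 = 2.719.
So 3 complete cycles are required.

3 cycles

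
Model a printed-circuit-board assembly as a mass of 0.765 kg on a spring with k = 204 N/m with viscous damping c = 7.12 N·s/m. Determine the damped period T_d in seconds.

0.401 s

ω_n = √(k/m) = √(204.0/0.765) = 16.33 rad/s.
Critical damping c_c = 2√(k·m) = 2√(204.0 × 0.765) = 24.98 N·s/m, so ζ = c/c_c = 7.12/24.98 = 0.2850.
ω_d = ω_n√(1 − ζ²) = 16.33 × √(1 − 0.0812) = 15.65 rad/s.
T_d = 2π/ω_d = 0.4014 s.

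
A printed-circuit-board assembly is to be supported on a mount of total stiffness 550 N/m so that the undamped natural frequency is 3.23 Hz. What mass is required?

1.34 kg

ω_n = 2πf_n = 2π × 3.23 = 20.29 rad/s.
m = k/ω_n² = 550/20.29² = 550/411.9 = 1.335 kg.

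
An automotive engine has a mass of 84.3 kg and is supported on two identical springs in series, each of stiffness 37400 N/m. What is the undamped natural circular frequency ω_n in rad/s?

14.9 rad/s

Series springs: 1/k_eq = 2/37400, so k_eq = 37400/2 = 18700 N/m.
ω_n = √(k_eq/m) = √(18700/84.3) = √221.8 = 14.89 rad/s.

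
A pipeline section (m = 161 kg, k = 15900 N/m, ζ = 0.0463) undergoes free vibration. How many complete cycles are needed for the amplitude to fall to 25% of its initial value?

Logarithmic decrement δ = 2πζ/√(1 − ζ²) = 2π × 0.04630/√(1 − 0.00214) = 0.2912.
x_n/x₀ = e^(−nδ) ≤ 0.25; take ln: n ≥ ln(1/0.25)/δ = 1.386/0.2912 = 4.760.
So 5 complete cycles are required.

5 cycles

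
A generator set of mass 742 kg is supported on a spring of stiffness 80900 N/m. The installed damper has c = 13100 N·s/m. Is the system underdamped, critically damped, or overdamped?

underdamped

c_c = 2√(k·m) = 15500 N·s/m; ζ = c/c_c = 13100/15500 = 0.845.
Since ζ < 1 the system is underdamped.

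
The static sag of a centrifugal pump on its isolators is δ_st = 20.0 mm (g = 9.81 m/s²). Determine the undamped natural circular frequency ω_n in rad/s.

22.1 rad/s

ω_n = √(g/δ_st) = √(9.81/0.0200) = √490.5 = 22.15 rad/s.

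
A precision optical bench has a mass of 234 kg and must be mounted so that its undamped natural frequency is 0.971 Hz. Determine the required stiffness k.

8710 N/m

ω_n = 2πf_n = 2π × 0.971 = 6.101 rad/s.
k = m·ω_n² = 234 × 6.101² = 234 × 37.22 = 8710 N/m.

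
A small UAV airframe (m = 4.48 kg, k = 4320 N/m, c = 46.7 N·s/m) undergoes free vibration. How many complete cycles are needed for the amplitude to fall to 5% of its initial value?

3 cycles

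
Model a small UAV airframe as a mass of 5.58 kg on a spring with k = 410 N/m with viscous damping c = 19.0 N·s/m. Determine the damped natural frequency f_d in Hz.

1.34 Hz

ω_n = √(k/m) = √(410.0/5.58) = 8.572 rad/s.
Critical damping c_c = 2√(k·m) = 2√(410.0 × 5.58) = 95.66 N·s/m, so ζ = c/c_c = 19.0/95.66 = 0.1986.
ω_d = ω_n√(1 − ζ²) = 8.572 × √(1 − 0.0394) = 8.401 rad/s.
f_d = ω_d/(2π) = 1.337 Hz.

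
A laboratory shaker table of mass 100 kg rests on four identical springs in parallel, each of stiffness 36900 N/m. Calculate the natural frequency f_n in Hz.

Parallel springs add: k_eq = 4 × 36900 = 147600 N/m.
ω_n = √(k_eq/m) = √(147600/100) = √1476 = 38.42 rad/s.
f_n = ω_n/(2π) = 38.42/6.283 = 6.115 Hz.

6.11 Hz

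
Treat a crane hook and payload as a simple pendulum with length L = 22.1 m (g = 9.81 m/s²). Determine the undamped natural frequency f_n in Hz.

0.106 Hz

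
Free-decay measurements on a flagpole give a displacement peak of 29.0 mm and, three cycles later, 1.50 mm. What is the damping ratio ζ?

0.155

Logarithmic decrement δ = (1/n)·ln(x₀/x_n) = (1/3)·ln(29.0/1.50) = (1/3)·ln(19.33) = 0.9873.
ζ = δ/√(4π² + δ²) = 0.9873/√(39.48 + 0.975) = 0.9873/6.360 = 0.1552.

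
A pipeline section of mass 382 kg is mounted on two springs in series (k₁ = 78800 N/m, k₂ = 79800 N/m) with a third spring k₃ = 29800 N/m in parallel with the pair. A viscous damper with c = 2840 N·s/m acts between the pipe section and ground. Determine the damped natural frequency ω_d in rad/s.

Series pair: k_s = k₁k₂/(k₁+k₂) = (78800)(79800)/(78800 + 79800) = 39650 N/m. In parallel with k₃: k_eq = 39650 + 29800 = 69450 N/m.
ω_n = √(k_eq/m) = √(69450/382) = 13.48 rad/s.
Critical damping c_c = 2√(k_eq·m) = 2√(69450 × 382) = 10300 N·s/m, so ζ = c/c_c = 2840/10300 = 0.2757.
ω_d = ω_n√(1 − ζ²) = 13.48 × √(1 − 0.0760) = 12.96 rad/s.

13.0 rad/s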